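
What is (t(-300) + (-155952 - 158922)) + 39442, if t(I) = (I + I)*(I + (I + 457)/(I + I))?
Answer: -95275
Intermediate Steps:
t(I) = 2*I*(I + (457 + I)/(2*I)) (t(I) = (2*I)*(I + (457 + I)/((2*I))) = (2*I)*(I + (457 + I)*(1/(2*I))) = (2*I)*(I + (457 + I)/(2*I)) = 2*I*(I + (457 + I)/(2*I)))
(t(-300) + (-155952 - 158922)) + 39442 = ((457 - 300 + 2*(-300)**2) + (-155952 - 158922)) + 39442 = ((457 - 300 + 2*90000) - 314874) + 39442 = ((457 - 300 + 180000) - 314874) + 39442 = (180157 - 314874) + 39442 = -134717 + 39442 = -95275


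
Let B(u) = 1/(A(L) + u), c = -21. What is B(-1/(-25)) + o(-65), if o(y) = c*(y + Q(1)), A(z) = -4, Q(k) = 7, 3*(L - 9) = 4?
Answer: 120557/99 ≈ 1217.7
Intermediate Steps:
L = 31/3 (L = 9 + (1/3)*4 = 9 + 4/3 = 31/3 ≈ 10.333)
o(y) = -147 - 21*y (o(y) = -21*(y + 7) = -21*(7 + y) = -147 - 21*y)
B(u) = 1/(-4 + u)
B(-1/(-25)) + o(-65) = 1/(-4 - 1/(-25)) + (-147 - 21*(-65)) = 1/(-4 - 1*(-1/25)) + (-147 + 1365) = 1/(-4 + 1/25) + 1218 = 1/(-99/25) + 1218 = -25/99 + 1218 = 120557/99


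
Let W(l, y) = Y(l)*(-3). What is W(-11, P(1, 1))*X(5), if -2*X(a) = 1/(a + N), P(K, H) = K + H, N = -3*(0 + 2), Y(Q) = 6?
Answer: -9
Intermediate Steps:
N = -6 (N = -3*2 = -6)
P(K, H) = H + K
W(l, y) = -18 (W(l, y) = 6*(-3) = -18)
X(a) = -1/(2*(-6 + a)) (X(a) = -1/(2*(a - 6)) = -1/(2*(-6 + a)))
W(-11, P(1, 1))*X(5) = -(-18)/(-12 + 2*5) = -(-18)/(-12 + 10) = -(-18)/(-2) = -(-18)*(-1)/2 = -18*1/2 = -9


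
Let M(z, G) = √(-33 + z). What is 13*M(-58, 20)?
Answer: 13*I*√91 ≈ 124.01*I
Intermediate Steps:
13*M(-58, 20) = 13*√(-33 - 58) = 13*√(-91) = 13*(I*√91) = 13*I*√91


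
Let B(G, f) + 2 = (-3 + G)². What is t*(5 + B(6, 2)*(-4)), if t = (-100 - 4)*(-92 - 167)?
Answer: -619528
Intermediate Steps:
t = 26936 (t = -104*(-259) = 26936)
B(G, f) = -2 + (-3 + G)²
t*(5 + B(6, 2)*(-4)) = 26936*(5 + (-2 + (-3 + 6)²)*(-4)) = 26936*(5 + (-2 + 3²)*(-4)) = 26936*(5 + (-2 + 9)*(-4)) = 26936*(5 + 7*(-4)) = 26936*(5 - 28) = 26936*(-23) = -619528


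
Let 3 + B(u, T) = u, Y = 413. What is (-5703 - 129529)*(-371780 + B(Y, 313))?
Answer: 50221107840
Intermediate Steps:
B(u, T) = -3 + u
(-5703 - 129529)*(-371780 + B(Y, 313)) = (-5703 - 129529)*(-371780 + (-3 + 413)) = -135232*(-371780 + 410) = -135232*(-371370) = 50221107840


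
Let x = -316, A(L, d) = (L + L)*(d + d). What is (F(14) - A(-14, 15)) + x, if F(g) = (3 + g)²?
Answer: 813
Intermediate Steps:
A(L, d) = 4*L*d (A(L, d) = (2*L)*(2*d) = 4*L*d)
(F(14) - A(-14, 15)) + x = ((3 + 14)² - 4*(-14)*15) - 316 = (17² - 1*(-840)) - 316 = (289 + 840) - 316 = 1129 - 316 = 813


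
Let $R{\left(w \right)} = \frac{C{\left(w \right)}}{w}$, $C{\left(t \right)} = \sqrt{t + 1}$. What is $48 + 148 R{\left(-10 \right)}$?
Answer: $48 - \frac{222 i}{5} \approx 48.0 - 44.4 i$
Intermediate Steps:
$C{\left(t \right)} = \sqrt{1 + t}$
$R{\left(w \right)} = \frac{\sqrt{1 + w}}{w}$
$48 + 148 R{\left(-10 \right)} = 48 + 148 \frac{\sqrt{1 - 10}}{-10} = 48 + 148 \left(- \frac{\sqrt{-9}}{10}\right) = 48 + 148 \left(- \frac{3 i}{10}\right) = 48 - \frac{222 i}{5}$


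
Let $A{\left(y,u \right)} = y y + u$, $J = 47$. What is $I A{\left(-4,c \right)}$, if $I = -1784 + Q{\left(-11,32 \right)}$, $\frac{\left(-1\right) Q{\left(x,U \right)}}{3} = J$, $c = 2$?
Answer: $-34650$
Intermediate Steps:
$Q{\left(x,U \right)} = -141$ ($Q{\left(x,U \right)} = \left(-3\right) 47 = -141$)
$A{\left(y,u \right)} = u + y^{2}$ ($A{\left(y,u \right)} = y^{2} + u = u + y^{2}$)
$I = -1925$ ($I = -1784 - 141 = -1925$)
$I A{\left(-4,c \right)} = - 1925 \left(2 + \left(-4\right)^{2}\right) = - 1925 \left(2 + 16\right) = \left(-1925\right) 18 = -34650$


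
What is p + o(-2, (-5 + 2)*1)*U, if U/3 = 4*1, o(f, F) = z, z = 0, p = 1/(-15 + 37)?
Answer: 1/22 ≈ 0.045455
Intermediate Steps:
p = 1/22 ≈ 0.045455
o(f, F) = 0
U = 12 (U = 3*(4*1) = 3*4 = 12)
p + o(-2, (-5 + 2)*1)*U = 1/22 + 0*12 = 1/22 + 0 = 1/22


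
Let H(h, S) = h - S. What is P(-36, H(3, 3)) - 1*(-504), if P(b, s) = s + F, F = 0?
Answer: 504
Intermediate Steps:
P(b, s) = s (P(b, s) = s + 0 = s)
P(-36, H(3, 3)) - 1*(-504) = (3 - 1*3) - 1*(-504) = (3 - 3) + 504 = 0 + 504 = 504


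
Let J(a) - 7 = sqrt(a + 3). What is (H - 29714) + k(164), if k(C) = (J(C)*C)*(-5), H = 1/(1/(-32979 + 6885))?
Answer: -61548 - 820*sqrt(167) ≈ -72145.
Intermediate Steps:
J(a) = 7 + sqrt(3 + a) (J(a) = 7 + sqrt(a + 3) = 7 + sqrt(3 + a))
H = -26094 (H = 1/(1/(-26094)) = 1/(-1/26094) = -26094)
k(C) = -5*C*(7 + sqrt(3 + C)) (k(C) = ((7 + sqrt(3 + C))*C)*(-5) = (C*(7 + sqrt(3 + C)))*(-5) = -5*C*(7 + sqrt(3 + C)))
(H - 29714) + k(164) = (-26094 - 29714) - 5*164*(7 + sqrt(3 + 164)) = -55808 - 5*164*(7 + sqrt(167)) = -55808 + (-5740 - 820*sqrt(167)) = -61548 - 820*sqrt(167)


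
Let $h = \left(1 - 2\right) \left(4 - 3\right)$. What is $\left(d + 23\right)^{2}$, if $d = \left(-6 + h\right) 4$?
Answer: $25$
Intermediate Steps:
$h = -1$ ($h = \left(-1\right) 1 = -1$)
$d = -28$ ($d = \left(-6 - 1\right) 4 = \left(-7\right) 4 = -28$)
$\left(d + 23\right)^{2} = \left(-28 + 23\right)^{2} = \left(-5\right)^{2} = 25$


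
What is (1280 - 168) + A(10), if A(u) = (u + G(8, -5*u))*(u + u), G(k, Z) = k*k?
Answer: 2592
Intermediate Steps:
G(k, Z) = k**2
A(u) = 2*u*(64 + u) (A(u) = (u + 8**2)*(u + u) = (u + 64)*(2*u) = (64 + u)*(2*u) = 2*u*(64 + u))
(1280 - 168) + A(10) = (1280 - 168) + 2*10*(64 + 10) = 1112 + 2*10*74 = 1112 + 1480 = 2592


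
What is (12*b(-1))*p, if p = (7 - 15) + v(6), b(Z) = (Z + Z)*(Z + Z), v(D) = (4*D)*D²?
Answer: 41088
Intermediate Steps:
v(D) = 4*D³
b(Z) = 4*Z² (b(Z) = (2*Z)*(2*Z) = 4*Z²)
p = 856 (p = (7 - 15) + 4*6³ = -8 + 4*216 = -8 + 864 = 856)
(12*b(-1))*p = (12*(4*(-1)²))*856 = (12*(4*1))*856 = (12*4)*856 = 48*856 = 41088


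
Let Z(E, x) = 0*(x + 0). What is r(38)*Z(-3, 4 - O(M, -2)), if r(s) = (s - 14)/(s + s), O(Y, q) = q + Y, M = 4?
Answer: 0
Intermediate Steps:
O(Y, q) = Y + q
Z(E, x) = 0 (Z(E, x) = 0*x = 0)
r(s) = (-14 + s)/(2*s) (r(s) = (-14 + s)/((2*s)) = (-14 + s)*(1/(2*s)) = (-14 + s)/(2*s))
r(38)*Z(-3, 4 - O(M, -2)) = ((½)*(-14 + 38)/38)*0 = ((½)*(1/38)*24)*0 = (6/19)*0 = 0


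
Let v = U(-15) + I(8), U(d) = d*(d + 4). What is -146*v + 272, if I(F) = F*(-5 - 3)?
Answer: -14474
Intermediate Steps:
U(d) = d*(4 + d)
I(F) = -8*F (I(F) = F*(-8) = -8*F)
v = 101 (v = -15*(4 - 15) - 8*8 = -15*(-11) - 64 = 165 - 64 = 101)
-146*v + 272 = -146*101 + 272 = -14746 + 272 = -14474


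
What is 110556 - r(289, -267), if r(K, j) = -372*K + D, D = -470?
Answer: 218534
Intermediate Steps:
r(K, j) = -470 - 372*K (r(K, j) = -372*K - 470 = -470 - 372*K)
110556 - r(289, -267) = 110556 - (-470 - 372*289) = 110556 - (-470 - 107508) = 110556 - 1*(-107978) = 110556 + 107978 = 218534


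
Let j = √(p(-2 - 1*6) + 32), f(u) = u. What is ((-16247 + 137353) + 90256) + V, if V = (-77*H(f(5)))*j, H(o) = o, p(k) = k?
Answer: 211362 - 770*√6 ≈ 2.0948e+5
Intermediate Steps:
j = 2*√6 (j = √((-2 - 1*6) + 32) = √((-2 - 6) + 32) = √(-8 + 32) = √24 = 2*√6 ≈ 4.8990)
V = -770*√6 (V = (-77*5)*(2*√6) = -770*√6 ≈ -1886.1)
((-16247 + 137353) + 90256) + V = ((-16247 + 137353) + 90256) - 770*√6 = (121106 + 90256) - 770*√6 = 211362 - 770*√6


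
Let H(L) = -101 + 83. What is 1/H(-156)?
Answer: -1/18 ≈ -0.055556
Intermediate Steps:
H(L) = -18
1/H(-156) = 1/(-18) = -1/18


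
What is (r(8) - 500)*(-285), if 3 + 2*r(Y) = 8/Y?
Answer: 142785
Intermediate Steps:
r(Y) = -3/2 + 4/Y (r(Y) = -3/2 + (8/Y)/2 = -3/2 + 4/Y)
(r(8) - 500)*(-285) = ((-3/2 + 4/8) - 500)*(-285) = ((-3/2 + 4*(1/8)) - 500)*(-285) = ((-3/2 + 1/2) - 500)*(-285) = (-1 - 500)*(-285) = -501*(-285) = 142785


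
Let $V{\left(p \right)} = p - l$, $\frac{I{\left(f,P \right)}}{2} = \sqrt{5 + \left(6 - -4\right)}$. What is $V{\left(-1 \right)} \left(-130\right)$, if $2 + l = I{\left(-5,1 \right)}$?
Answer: $-130 + 260 \sqrt{15} \approx 876.98$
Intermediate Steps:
$I{\left(f,P \right)} = 2 \sqrt{15}$ ($I{\left(f,P \right)} = 2 \sqrt{5 + \left(6 - -4\right)} = 2 \sqrt{5 + \left(6 + 4\right)} = 2 \sqrt{5 + 10} = 2 \sqrt{15}$)
$l = -2 + 2 \sqrt{15} \approx 5.746$
$V{\left(p \right)} = 2 + p - 2 \sqrt{15}$ ($V{\left(p \right)} = p - \left(-2 + 2 \sqrt{15}\right) = p + \left(2 - 2 \sqrt{15}\right) = 2 + p - 2 \sqrt{15}$)
$V{\left(-1 \right)} \left(-130\right) = \left(2 - 1 - 2 \sqrt{15}\right) \left(-130\right) = \left(1 - 2 \sqrt{15}\right) \left(-130\right) = -130 + 260 \sqrt{15}$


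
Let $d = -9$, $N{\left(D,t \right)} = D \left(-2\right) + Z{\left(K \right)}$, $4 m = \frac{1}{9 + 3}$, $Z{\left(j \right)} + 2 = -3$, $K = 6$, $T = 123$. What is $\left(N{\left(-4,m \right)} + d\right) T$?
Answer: $-738$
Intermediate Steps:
$Z{\left(j \right)} = -5$ ($Z{\left(j \right)} = -2 - 3 = -5$)
$m = \frac{1}{48}$ ($m = \frac{1}{4 \left(9 + 3\right)} = \frac{1}{4 \cdot 12} = \frac{1}{4} \cdot \frac{1}{12} = \frac{1}{48} \approx 0.020833$)
$N{\left(D,t \right)} = -5 - 2 D$ ($N{\left(D,t \right)} = D \left(-2\right) - 5 = - 2 D - 5 = -5 - 2 D$)
$\left(N{\left(-4,m \right)} + d\right) T = \left(\left(-5 - -8\right) - 9\right) 123 = \left(\left(-5 + 8\right) - 9\right) 123 = \left(3 - 9\right) 123 = \left(-6\right) 123 = -738$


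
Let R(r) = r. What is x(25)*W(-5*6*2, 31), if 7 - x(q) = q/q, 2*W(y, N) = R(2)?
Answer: 6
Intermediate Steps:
W(y, N) = 1 (W(y, N) = (1/2)*2 = 1)
x(q) = 6 (x(q) = 7 - q/q = 7 - 1*1 = 7 - 1 = 6)
x(25)*W(-5*6*2, 31) = 6*1 = 6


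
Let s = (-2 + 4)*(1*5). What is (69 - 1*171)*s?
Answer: -1020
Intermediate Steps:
s = 10 (s = 2*5 = 10)
(69 - 1*171)*s = (69 - 1*171)*10 = (69 - 171)*10 = -102*10 = -1020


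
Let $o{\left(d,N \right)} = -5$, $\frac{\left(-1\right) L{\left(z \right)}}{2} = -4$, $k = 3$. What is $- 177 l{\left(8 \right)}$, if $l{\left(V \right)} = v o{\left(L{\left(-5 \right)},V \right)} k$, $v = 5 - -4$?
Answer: $23895$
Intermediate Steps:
$L{\left(z \right)} = 8$ ($L{\left(z \right)} = \left(-2\right) \left(-4\right) = 8$)
$v = 9$ ($v = 5 + 4 = 9$)
$l{\left(V \right)} = -135$ ($l{\left(V \right)} = 9 \left(-5\right) 3 = \left(-45\right) 3 = -135$)
$- 177 l{\left(8 \right)} = \left(-177\right) \left(-135\right) = 23895$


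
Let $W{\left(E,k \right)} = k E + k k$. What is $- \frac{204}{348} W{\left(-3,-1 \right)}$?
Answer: $- \frac{68}{29} \approx -2.3448$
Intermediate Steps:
$W{\left(E,k \right)} = k^{2} + E k$ ($W{\left(E,k \right)} = E k + k^{2} = k^{2} + E k$)
$- \frac{204}{348} W{\left(-3,-1 \right)} = - \frac{204}{348} \left(- (-3 - 1)\right) = \left(-204\right) \frac{1}{348} \left(\left(-1\right) \left(-4\right)\right) = \left(- \frac{17}{29}\right) 4 = - \frac{68}{29}$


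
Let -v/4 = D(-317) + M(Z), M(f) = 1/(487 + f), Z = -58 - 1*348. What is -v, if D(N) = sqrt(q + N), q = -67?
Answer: 4/81 + 32*I*sqrt(6) ≈ 0.049383 + 78.384*I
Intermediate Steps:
Z = -406 (Z = -58 - 348 = -406)
D(N) = sqrt(-67 + N)
v = -4/81 - 32*I*sqrt(6) (v = -4*(sqrt(-67 - 317) + 1/(487 - 406)) = -4*(sqrt(-384) + 1/81) = -4*(8*I*sqrt(6) + 1/81) = -4*(1/81 + 8*I*sqrt(6)) = -4/81 - 32*I*sqrt(6) ≈ -0.049383 - 78.384*I)
-v = -(-4/81 - 32*I*sqrt(6)) = 4/81 + 32*I*sqrt(6)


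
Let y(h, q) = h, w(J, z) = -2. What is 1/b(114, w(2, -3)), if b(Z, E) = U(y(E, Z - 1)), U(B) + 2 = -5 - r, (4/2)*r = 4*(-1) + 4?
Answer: -⅐ ≈ -0.14286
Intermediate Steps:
r = 0 (r = (4*(-1) + 4)/2 = (-4 + 4)/2 = (½)*0 = 0)
U(B) = -7 (U(B) = -2 + (-5 - 1*0) = -2 + (-5 + 0) = -2 - 5 = -7)
b(Z, E) = -7
1/b(114, w(2, -3)) = 1/(-7) = -⅐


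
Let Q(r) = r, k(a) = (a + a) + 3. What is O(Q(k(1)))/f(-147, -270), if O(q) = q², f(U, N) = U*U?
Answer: 25/21609 ≈ 0.0011569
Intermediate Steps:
k(a) = 3 + 2*a (k(a) = 2*a + 3 = 3 + 2*a)
f(U, N) = U²
O(Q(k(1)))/f(-147, -270) = (3 + 2*1)²/((-147)²) = (3 + 2)²/21609 = 5²*(1/21609) = 25*(1/21609) = 25/21609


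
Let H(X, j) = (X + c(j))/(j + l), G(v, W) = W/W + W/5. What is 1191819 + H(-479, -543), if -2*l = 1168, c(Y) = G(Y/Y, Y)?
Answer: 959414714/805 ≈ 1.1918e+6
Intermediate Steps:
G(v, W) = 1 + W/5 (G(v, W) = 1 + W*(⅕) = 1 + W/5)
c(Y) = 1 + Y/5
l = -584 (l = -½*1168 = -584)
H(X, j) = (1 + X + j/5)/(-584 + j) (H(X, j) = (X + (1 + j/5))/(j - 584) = (1 + X + j/5)/(-584 + j))
1191819 + H(-479, -543) = 1191819 + (1 - 479 + (⅕)*(-543))/(-584 - 543) = 1191819 + (1 - 479 - 543/5)/(-1127) = 1191819 - 1/1127*(-2933/5) = 1191819 + 419/805 = 959414714/805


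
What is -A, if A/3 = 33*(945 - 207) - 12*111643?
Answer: 3946086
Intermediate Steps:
A = -3946086 (A = 3*(33*(945 - 207) - 12*111643) = 3*(33*738 - 1*1339716) = 3*(24354 - 1339716) = 3*(-1315362) = -3946086)
-A = -1*(-3946086) = 3946086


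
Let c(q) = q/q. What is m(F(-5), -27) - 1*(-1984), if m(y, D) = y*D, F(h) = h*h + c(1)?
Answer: 1282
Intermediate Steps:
c(q) = 1
F(h) = 1 + h**2 (F(h) = h*h + 1 = h**2 + 1 = 1 + h**2)
m(y, D) = D*y
m(F(-5), -27) - 1*(-1984) = -27*(1 + (-5)**2) - 1*(-1984) = -27*(1 + 25) + 1984 = -27*26 + 1984 = -702 + 1984 = 1282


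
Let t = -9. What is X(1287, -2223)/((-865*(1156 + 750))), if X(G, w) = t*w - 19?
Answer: -9994/824345 ≈ -0.012124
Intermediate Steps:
X(G, w) = -19 - 9*w (X(G, w) = -9*w - 19 = -19 - 9*w)
X(1287, -2223)/((-865*(1156 + 750))) = (-19 - 9*(-2223))/((-865*(1156 + 750))) = (-19 + 20007)/((-865*1906)) = 19988/(-1648690) = 19988*(-1/1648690) = -9994/824345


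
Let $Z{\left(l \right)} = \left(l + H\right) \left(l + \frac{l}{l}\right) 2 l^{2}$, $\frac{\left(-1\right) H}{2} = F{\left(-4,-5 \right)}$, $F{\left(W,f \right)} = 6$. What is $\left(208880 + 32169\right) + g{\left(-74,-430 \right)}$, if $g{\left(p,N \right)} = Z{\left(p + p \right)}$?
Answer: $1030605209$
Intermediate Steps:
$H = -12$ ($H = \left(-2\right) 6 = -12$)
$Z{\left(l \right)} = 2 l^{2} \left(1 + l\right) \left(-12 + l\right)$ ($Z{\left(l \right)} = \left(l - 12\right) \left(l + \frac{l}{l}\right) 2 l^{2} = \left(-12 + l\right) \left(l + 1\right) 2 l^{2} = \left(-12 + l\right) \left(1 + l\right) 2 l^{2} = \left(1 + l\right) \left(-12 + l\right) 2 l^{2} = 2 l^{2} \left(1 + l\right) \left(-12 + l\right)$)
$g{\left(p,N \right)} = 8 p^{2} \left(-12 - 22 p + 4 p^{2}\right)$ ($g{\left(p,N \right)} = 2 \left(p + p\right)^{2} \left(-12 + \left(p + p\right)^{2} - 11 \left(p + p\right)\right) = 2 \left(2 p\right)^{2} \left(-12 + \left(2 p\right)^{2} - 11 \cdot 2 p\right) = 2 \cdot 4 p^{2} \left(-12 + 4 p^{2} - 22 p\right) = 2 \cdot 4 p^{2} \left(-12 - 22 p + 4 p^{2}\right) = 8 p^{2} \left(-12 - 22 p + 4 p^{2}\right)$)
$\left(208880 + 32169\right) + g{\left(-74,-430 \right)} = \left(208880 + 32169\right) + \left(-74\right)^{2} \left(-96 - -13024 + 32 \left(-74\right)^{2}\right) = 241049 + 5476 \left(-96 + 13024 + 32 \cdot 5476\right) = 241049 + 5476 \left(-96 + 13024 + 175232\right) = 241049 + 5476 \cdot 188160 = 241049 + 1030364160 = 1030605209$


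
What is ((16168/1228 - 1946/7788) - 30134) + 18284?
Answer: -14150736463/1195458 ≈ -11837.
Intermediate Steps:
((16168/1228 - 1946/7788) - 30134) + 18284 = ((16168*(1/1228) - 1946*1/7788) - 30134) + 18284 = ((4042/307 - 973/3894) - 30134) + 18284 = (15440837/1195458 - 30134) + 18284 = -36008490535/1195458 + 18284 = -14150736463/1195458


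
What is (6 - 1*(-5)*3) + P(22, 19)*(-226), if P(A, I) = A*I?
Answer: -94447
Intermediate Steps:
(6 - 1*(-5)*3) + P(22, 19)*(-226) = (6 - 1*(-5)*3) + (22*19)*(-226) = (6 - (-5)*3) + 418*(-226) = (6 - 1*(-15)) - 94468 = (6 + 15) - 94468 = 21 - 94468 = -94447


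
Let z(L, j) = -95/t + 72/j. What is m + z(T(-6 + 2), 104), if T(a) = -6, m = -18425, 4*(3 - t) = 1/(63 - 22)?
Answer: -117804896/6383 ≈ -18456.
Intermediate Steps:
t = 491/164 (t = 3 - 1/(4*(63 - 22)) = 3 - 1/4/41 = 3 - 1/4*1/41 = 3 - 1/164 = 491/164 ≈ 2.9939)
z(L, j) = -15580/491 + 72/j (z(L, j) = -95/491/164 + 72/j = -95*164/491 + 72/j = -15580/491 + 72/j)
m + z(T(-6 + 2), 104) = -18425 + (-15580/491 + 72/104) = -18425 + (-15580/491 + 72*(1/104)) = -18425 + (-15580/491 + 9/13) = -18425 - 198121/6383 = -117804896/6383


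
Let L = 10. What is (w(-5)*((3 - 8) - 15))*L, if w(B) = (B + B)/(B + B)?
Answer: -200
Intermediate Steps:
w(B) = 1 (w(B) = (2*B)/((2*B)) = (2*B)*(1/(2*B)) = 1)
(w(-5)*((3 - 8) - 15))*L = (1*((3 - 8) - 15))*10 = (1*(-5 - 15))*10 = (1*(-20))*10 = -20*10 = -200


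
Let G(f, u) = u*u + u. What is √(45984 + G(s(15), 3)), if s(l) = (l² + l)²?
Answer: 2*√11499 ≈ 214.47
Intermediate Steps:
s(l) = (l + l²)²
G(f, u) = u + u² (G(f, u) = u² + u = u + u²)
√(45984 + G(s(15), 3)) = √(45984 + 3*(1 + 3)) = √(45984 + 3*4) = √(45984 + 12) = √45996 = 2*√11499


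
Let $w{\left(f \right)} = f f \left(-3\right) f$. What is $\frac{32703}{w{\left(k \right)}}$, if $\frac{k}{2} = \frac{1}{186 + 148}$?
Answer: $-50771004163$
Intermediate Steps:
$k = \frac{1}{167}$ ($k = \frac{2}{186 + 148} = \frac{2}{334} = 2 \cdot \frac{1}{334} = \frac{1}{167} \approx 0.005988$)
$w{\left(f \right)} = - 3 f^{3}$ ($w{\left(f \right)} = f^{2} \left(-3\right) f = - 3 f^{2} f = - 3 f^{3}$)
$\frac{32703}{w{\left(k \right)}} = \frac{32703}{\left(-3\right) \left(\frac{1}{167}\right)^{3}} = \frac{32703}{\left(-3\right) \frac{1}{4657463}} = \frac{32703}{- \frac{3}{4657463}} = 32703 \left(- \frac{4657463}{3}\right) = -50771004163$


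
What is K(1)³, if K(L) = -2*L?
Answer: -8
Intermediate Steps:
K(1)³ = (-2*1)³ = (-2)³ = -8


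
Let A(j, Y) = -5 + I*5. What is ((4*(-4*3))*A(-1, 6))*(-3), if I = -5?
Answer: -4320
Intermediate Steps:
A(j, Y) = -30 (A(j, Y) = -5 - 5*5 = -5 - 25 = -30)
((4*(-4*3))*A(-1, 6))*(-3) = ((4*(-4*3))*(-30))*(-3) = ((4*(-12))*(-30))*(-3) = -48*(-30)*(-3) = 1440*(-3) = -4320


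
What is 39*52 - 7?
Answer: 2021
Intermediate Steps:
39*52 - 7 = 2028 - 7 = 2021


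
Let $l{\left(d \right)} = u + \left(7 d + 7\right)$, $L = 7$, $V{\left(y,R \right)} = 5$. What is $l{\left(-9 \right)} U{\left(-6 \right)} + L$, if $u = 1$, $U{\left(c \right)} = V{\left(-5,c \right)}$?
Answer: $-268$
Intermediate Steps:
$U{\left(c \right)} = 5$
$l{\left(d \right)} = 8 + 7 d$ ($l{\left(d \right)} = 1 + \left(7 d + 7\right) = 1 + \left(7 + 7 d\right) = 8 + 7 d$)
$l{\left(-9 \right)} U{\left(-6 \right)} + L = \left(8 + 7 \left(-9\right)\right) 5 + 7 = \left(8 - 63\right) 5 + 7 = \left(-55\right) 5 + 7 = -275 + 7 = -268$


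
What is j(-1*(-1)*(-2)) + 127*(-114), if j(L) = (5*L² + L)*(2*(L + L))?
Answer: -14622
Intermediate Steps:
j(L) = 4*L*(L + 5*L²) (j(L) = (L + 5*L²)*(2*(2*L)) = (L + 5*L²)*(4*L) = 4*L*(L + 5*L²))
j(-1*(-1)*(-2)) + 127*(-114) = (-1*(-1)*(-2))²*(4 + 20*(-1*(-1)*(-2))) + 127*(-114) = (1*(-2))²*(4 + 20*(1*(-2))) - 14478 = (-2)²*(4 + 20*(-2)) - 14478 = 4*(4 - 40) - 14478 = 4*(-36) - 14478 = -144 - 14478 = -14622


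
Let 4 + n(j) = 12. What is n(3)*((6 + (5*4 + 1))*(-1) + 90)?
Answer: 504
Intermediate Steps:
n(j) = 8 (n(j) = -4 + 12 = 8)
n(3)*((6 + (5*4 + 1))*(-1) + 90) = 8*((6 + (5*4 + 1))*(-1) + 90) = 8*((6 + (20 + 1))*(-1) + 90) = 8*((6 + 21)*(-1) + 90) = 8*(27*(-1) + 90) = 8*(-27 + 90) = 8*63 = 504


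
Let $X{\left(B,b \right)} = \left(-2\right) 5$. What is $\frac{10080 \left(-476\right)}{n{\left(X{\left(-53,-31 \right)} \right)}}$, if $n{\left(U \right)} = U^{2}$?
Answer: $- \frac{239904}{5} \approx -47981.0$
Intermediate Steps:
$X{\left(B,b \right)} = -10$
$\frac{10080 \left(-476\right)}{n{\left(X{\left(-53,-31 \right)} \right)}} = \frac{10080 \left(-476\right)}{\left(-10\right)^{2}} = - \frac{4798080}{100} = \left(-4798080\right) \frac{1}{100} = - \frac{239904}{5}$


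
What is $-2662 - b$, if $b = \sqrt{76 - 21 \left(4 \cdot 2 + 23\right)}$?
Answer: $-2662 - 5 i \sqrt{23} \approx -2662.0 - 23.979 i$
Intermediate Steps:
$b = 5 i \sqrt{23}$ ($b = \sqrt{76 - 21 \left(8 + 23\right)} = \sqrt{76 - 651} = \sqrt{-575} = 5 i \sqrt{23} \approx 23.979 i$)
$-2662 - b = -2662 - 5 i \sqrt{23}$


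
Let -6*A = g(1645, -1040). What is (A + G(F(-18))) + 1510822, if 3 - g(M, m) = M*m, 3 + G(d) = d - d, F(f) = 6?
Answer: 7354111/6 ≈ 1.2257e+6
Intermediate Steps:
G(d) = -3 (G(d) = -3 + (d - d) = -3 + 0 = -3)
g(M, m) = 3 - M*m
A = -1710803/6 (A = -(3 - 1*1645*(-1040))/6 = -(3 + 1710800)/6 = -⅙*1710803 = -1710803/6 ≈ -2.8513e+5)
(A + G(F(-18))) + 1510822 = (-1710803/6 - 3) + 1510822 = -1710821/6 + 1510822 = 7354111/6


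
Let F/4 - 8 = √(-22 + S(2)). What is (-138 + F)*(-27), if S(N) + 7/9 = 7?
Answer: 2862 - 36*I*√142 ≈ 2862.0 - 428.99*I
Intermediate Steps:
S(N) = 56/9 (S(N) = -7/9 + 7 = 56/9)
F = 32 + 4*I*√142/3 (F = 32 + 4*√(-22 + 56/9) = 32 + 4*√(-142/9) = 32 + 4*(I*√142/3) = 32 + 4*I*√142/3 ≈ 32.0 + 15.889*I)
(-138 + F)*(-27) = (-138 + (32 + 4*I*√142/3))*(-27) = (-106 + 4*I*√142/3)*(-27) = 2862 - 36*I*√142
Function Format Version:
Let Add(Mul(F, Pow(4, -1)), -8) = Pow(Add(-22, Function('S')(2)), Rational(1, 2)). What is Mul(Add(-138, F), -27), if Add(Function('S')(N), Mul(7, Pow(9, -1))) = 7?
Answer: Add(2862, Mul(-36, I, Pow(142, Rational(1, 2)))) ≈ Add(2862.0, Mul(-428.99, I))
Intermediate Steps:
Function('S')(N) = Rational(56, 9) (Function('S')(N) = Add(Rational(-7, 9), 7) = Rational(56, 9))
F = Add(32, Mul(Rational(4, 3), I, Pow(142, Rational(1, 2)))) (F = Add(32, Mul(4, Pow(Add(-22, Rational(56, 9)), Rational(1, 2)))) = Add(32, Mul(4, Pow(Rational(-142, 9), Rational(1, 2)))) = Add(32, Mul(4, Mul(Rational(1, 3), I, Pow(142, Rational(1, 2))))) = Add(32, Mul(Rational(4, 3), I, Pow(142, Rational(1, 2)))) ≈ Add(32.000, Mul(15.889, I)))
Mul(Add(-138, F), -27) = Mul(Add(-138, Add(32, Mul(Rational(4, 3), I, Pow(142, Rational(1, 2))))), -27) = Mul(Add(-106, Mul(Rational(4, 3), I, Pow(142, Rational(1, 2)))), -27) = Add(2862, Mul(-36, I, Pow(142, Rational(1, 2))))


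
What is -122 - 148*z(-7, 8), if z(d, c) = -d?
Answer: -1158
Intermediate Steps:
-122 - 148*z(-7, 8) = -122 - (-148)*(-7) = -122 - 148*7 = -122 - 1036 = -1158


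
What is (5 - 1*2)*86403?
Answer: 259209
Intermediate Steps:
(5 - 1*2)*86403 = (5 - 2)*86403 = 3*86403 = 259209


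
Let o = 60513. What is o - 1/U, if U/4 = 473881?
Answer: 114703843811/1895524 ≈ 60513.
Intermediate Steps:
U = 1895524 (U = 4*473881 = 1895524)
o - 1/U = 60513 - 1/1895524 = 114703843811/1895524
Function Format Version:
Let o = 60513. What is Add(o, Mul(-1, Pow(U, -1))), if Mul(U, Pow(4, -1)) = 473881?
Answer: Rational(114703843811, 1895524) ≈ 60513.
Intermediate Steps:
U = 1895524 (U = Mul(4, 473881) = 1895524)
Add(o, Mul(-1, Pow(U, -1))) = Add(60513, Mul(-1, Pow(1895524, -1))) = Add(60513, Mul(-1, Rational(1, 1895524))) = Add(60513, Rational(-1, 1895524)) = Rational(114703843811, 1895524)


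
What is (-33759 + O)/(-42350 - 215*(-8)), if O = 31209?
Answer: 15/239 ≈ 0.062762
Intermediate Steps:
(-33759 + O)/(-42350 - 215*(-8)) = (-33759 + 31209)/(-42350 - 215*(-8)) = -2550/(-42350 + 1720) = -2550/(-40630) = -2550*(-1/40630) = 15/239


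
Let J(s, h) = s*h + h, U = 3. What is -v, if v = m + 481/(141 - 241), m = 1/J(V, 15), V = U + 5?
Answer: 12967/2700 ≈ 4.8026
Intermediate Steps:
V = 8 (V = 3 + 5 = 8)
J(s, h) = h + h*s (J(s, h) = h*s + h = h + h*s)
m = 1/135 (m = 1/(15*(1 + 8)) = 1/(15*9) = 1/135 ≈ 0.0074074)
v = -12967/2700 (v = 1/135 + 481/(141 - 241) = 1/135 + 481/(-100) = 1/135 + 481*(-1/100) = 1/135 - 481/100 = -12967/2700 ≈ -4.8026)
-v = -1*(-12967/2700) = 12967/2700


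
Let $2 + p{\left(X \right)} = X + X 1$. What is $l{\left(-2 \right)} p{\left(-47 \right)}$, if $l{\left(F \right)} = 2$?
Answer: $-192$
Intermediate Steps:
$p{\left(X \right)} = -2 + 2 X$ ($p{\left(X \right)} = -2 + \left(X + X 1\right) = -2 + \left(X + X\right) = -2 + 2 X$)
$l{\left(-2 \right)} p{\left(-47 \right)} = 2 \left(-2 + 2 \left(-47\right)\right) = 2 \left(-2 - 94\right) = 2 \left(-96\right) = -192$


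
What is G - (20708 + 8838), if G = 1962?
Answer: -27584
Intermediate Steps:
G - (20708 + 8838) = 1962 - (20708 + 8838) = 1962 - 1*29546 = 1962 - 29546 = -27584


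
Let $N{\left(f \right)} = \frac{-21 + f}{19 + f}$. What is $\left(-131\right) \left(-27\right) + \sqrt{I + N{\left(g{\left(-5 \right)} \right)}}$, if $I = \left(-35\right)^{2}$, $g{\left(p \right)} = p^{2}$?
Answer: $3537 + \frac{2 \sqrt{37059}}{11} \approx 3572.0$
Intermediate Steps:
$N{\left(f \right)} = \frac{-21 + f}{19 + f}$
$I = 1225$
$\left(-131\right) \left(-27\right) + \sqrt{I + N{\left(g{\left(-5 \right)} \right)}} = \left(-131\right) \left(-27\right) + \sqrt{1225 + \frac{-21 + \left(-5\right)^{2}}{19 + \left(-5\right)^{2}}} = 3537 + \sqrt{1225 + \frac{-21 + 25}{19 + 25}} = 3537 + \sqrt{1225 + \frac{1}{44} \cdot 4} = 3537 + \sqrt{1225 + \frac{1}{11}} = 3537 + \sqrt{\frac{13476}{11}} = 3537 + \frac{2 \sqrt{37059}}{11}$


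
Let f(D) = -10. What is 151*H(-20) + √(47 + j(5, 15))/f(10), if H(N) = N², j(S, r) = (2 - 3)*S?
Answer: 60400 - √42/10 ≈ 60399.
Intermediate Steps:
j(S, r) = -S
151*H(-20) + √(47 + j(5, 15))/f(10) = 151*(-20)² + √(47 - 1*5)/(-10) = 151*400 + √(47 - 5)*(-⅒) = 60400 + √42*(-⅒) = 60400 - √42/10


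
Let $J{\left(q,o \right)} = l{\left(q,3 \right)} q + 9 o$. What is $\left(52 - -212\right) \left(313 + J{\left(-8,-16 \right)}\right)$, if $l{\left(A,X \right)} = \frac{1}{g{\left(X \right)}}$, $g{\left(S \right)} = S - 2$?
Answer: $42504$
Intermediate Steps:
$g{\left(S \right)} = -2 + S$ ($g{\left(S \right)} = S - 2 = -2 + S$)
$l{\left(A,X \right)} = \frac{1}{-2 + X}$
$J{\left(q,o \right)} = q + 9 o$ ($J{\left(q,o \right)} = \frac{q}{-2 + 3} + 9 o = \frac{q}{1} + 9 o = 1 q + 9 o = q + 9 o$)
$\left(52 - -212\right) \left(313 + J{\left(-8,-16 \right)}\right) = \left(52 - -212\right) \left(313 + \left(-8 + 9 \left(-16\right)\right)\right) = \left(52 + 212\right) \left(313 - 152\right) = 264 \left(313 - 152\right) = 264 \cdot 161 = 42504$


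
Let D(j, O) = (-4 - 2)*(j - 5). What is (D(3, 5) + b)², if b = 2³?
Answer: 400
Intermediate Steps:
D(j, O) = 30 - 6*j (D(j, O) = -6*(-5 + j) = 30 - 6*j)
b = 8
(D(3, 5) + b)² = ((30 - 6*3) + 8)² = ((30 - 18) + 8)² = (12 + 8)² = 20² = 400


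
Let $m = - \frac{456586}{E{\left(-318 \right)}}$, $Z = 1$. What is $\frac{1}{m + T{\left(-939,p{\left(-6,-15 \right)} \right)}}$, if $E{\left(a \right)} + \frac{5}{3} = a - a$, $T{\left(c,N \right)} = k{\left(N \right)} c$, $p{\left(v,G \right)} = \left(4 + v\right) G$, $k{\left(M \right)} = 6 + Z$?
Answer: $\frac{5}{1336893} \approx 3.74 \cdot 10^{-6}$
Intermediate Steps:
$k{\left(M \right)} = 7$ ($k{\left(M \right)} = 6 + 1 = 7$)
$p{\left(v,G \right)} = G \left(4 + v\right)$
$T{\left(c,N \right)} = 7 c$
$E{\left(a \right)} = - \frac{5}{3}$ ($E{\left(a \right)} = - \frac{5}{3} + \left(a - a\right) = - \frac{5}{3} + 0 = - \frac{5}{3}$)
$m = \frac{1369758}{5}$ ($m = - \frac{456586}{- \frac{5}{3}} = \left(-456586\right) \left(- \frac{3}{5}\right) = \frac{1369758}{5} \approx 2.7395 \cdot 10^{5}$)
$\frac{1}{m + T{\left(-939,p{\left(-6,-15 \right)} \right)}} = \frac{1}{\frac{1369758}{5} + 7 \left(-939\right)} = \frac{1}{\frac{1369758}{5} - 6573} = \frac{1}{\frac{1336893}{5}} = \frac{5}{1336893}$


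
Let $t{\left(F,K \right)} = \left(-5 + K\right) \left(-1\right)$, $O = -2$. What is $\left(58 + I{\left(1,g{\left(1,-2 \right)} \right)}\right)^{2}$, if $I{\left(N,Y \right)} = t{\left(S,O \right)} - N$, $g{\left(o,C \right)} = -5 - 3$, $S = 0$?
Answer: $4096$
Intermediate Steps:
$t{\left(F,K \right)} = 5 - K$
$g{\left(o,C \right)} = -8$ ($g{\left(o,C \right)} = -5 - 3 = -8$)
$I{\left(N,Y \right)} = 7 - N$ ($I{\left(N,Y \right)} = \left(5 - -2\right) - N = \left(5 + 2\right) - N = 7 - N$)
$\left(58 + I{\left(1,g{\left(1,-2 \right)} \right)}\right)^{2} = \left(58 + \left(7 - 1\right)\right)^{2} = \left(58 + 6\right)^{2} = 64^{2} = 4096$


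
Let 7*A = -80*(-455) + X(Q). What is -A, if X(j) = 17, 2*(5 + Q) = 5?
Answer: -36417/7 ≈ -5202.4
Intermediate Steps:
Q = -5/2 (Q = -5 + (½)*5 = -5 + 5/2 = -5/2 ≈ -2.5000)
A = 36417/7 (A = (-80*(-455) + 17)/7 = (36400 + 17)/7 = (⅐)*36417 = 36417/7 ≈ 5202.4)
-A = -1*36417/7 = -36417/7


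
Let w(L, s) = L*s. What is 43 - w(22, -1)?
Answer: 65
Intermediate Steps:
43 - w(22, -1) = 43 - 22*(-1) = 43 - 1*(-22) = 43 + 22 = 65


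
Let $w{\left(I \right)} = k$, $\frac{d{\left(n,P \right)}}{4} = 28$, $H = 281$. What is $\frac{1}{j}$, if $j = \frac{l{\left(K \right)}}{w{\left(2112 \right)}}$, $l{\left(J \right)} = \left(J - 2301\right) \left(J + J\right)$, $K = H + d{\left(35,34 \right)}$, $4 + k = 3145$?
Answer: $- \frac{349}{166632} \approx -0.0020944$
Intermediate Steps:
$k = 3141$ ($k = -4 + 3145 = 3141$)
$d{\left(n,P \right)} = 112$ ($d{\left(n,P \right)} = 4 \cdot 28 = 112$)
$w{\left(I \right)} = 3141$
$K = 393$ ($K = 281 + 112 = 393$)
$l{\left(J \right)} = 2 J \left(-2301 + J\right)$ ($l{\left(J \right)} = \left(-2301 + J\right) 2 J = 2 J \left(-2301 + J\right)$)
$j = - \frac{166632}{349}$ ($j = \frac{2 \cdot 393 \left(-2301 + 393\right)}{3141} = 2 \cdot 393 \left(-1908\right) \frac{1}{3141} = \left(-1499688\right) \frac{1}{3141} = - \frac{166632}{349} \approx -477.46$)
$\frac{1}{j} = \frac{1}{- \frac{166632}{349}} = - \frac{349}{166632}$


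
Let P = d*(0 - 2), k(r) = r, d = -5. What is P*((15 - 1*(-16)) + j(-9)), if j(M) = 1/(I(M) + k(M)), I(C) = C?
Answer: 2785/9 ≈ 309.44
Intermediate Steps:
P = 10 (P = -5*(0 - 2) = -5*(-2) = 10)
j(M) = 1/(2*M) (j(M) = 1/(M + M) = 1/(2*M))
P*((15 - 1*(-16)) + j(-9)) = 10*((15 - 1*(-16)) + (½)/(-9)) = 10*((15 + 16) + (½)*(-⅑)) = 10*(31 - 1/18) = 10*(557/18) = 2785/9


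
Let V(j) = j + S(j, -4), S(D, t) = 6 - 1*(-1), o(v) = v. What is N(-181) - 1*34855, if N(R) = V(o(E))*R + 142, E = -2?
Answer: -35618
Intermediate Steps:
S(D, t) = 7 (S(D, t) = 6 + 1 = 7)
V(j) = 7 + j (V(j) = j + 7 = 7 + j)
N(R) = 142 + 5*R (N(R) = (7 - 2)*R + 142 = 5*R + 142 = 142 + 5*R)
N(-181) - 1*34855 = (142 + 5*(-181)) - 1*34855 = (142 - 905) - 34855 = -763 - 34855 = -35618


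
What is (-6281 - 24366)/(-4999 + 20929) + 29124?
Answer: 463914673/15930 ≈ 29122.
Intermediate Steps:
(-6281 - 24366)/(-4999 + 20929) + 29124 = -30647/15930 + 29124 = 463914673/15930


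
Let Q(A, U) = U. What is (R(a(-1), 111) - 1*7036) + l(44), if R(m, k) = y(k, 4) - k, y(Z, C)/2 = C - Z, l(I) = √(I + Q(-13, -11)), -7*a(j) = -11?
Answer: -7361 + √33 ≈ -7355.3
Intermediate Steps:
a(j) = 11/7 (a(j) = -⅐*(-11) = 11/7)
l(I) = √(-11 + I) (l(I) = √(I - 11) = √(-11 + I))
y(Z, C) = -2*Z + 2*C (y(Z, C) = 2*(C - Z) = -2*Z + 2*C)
R(m, k) = 8 - 3*k (R(m, k) = (-2*k + 2*4) - k = (-2*k + 8) - k = (8 - 2*k) - k = 8 - 3*k)
(R(a(-1), 111) - 1*7036) + l(44) = ((8 - 3*111) - 1*7036) + √(-11 + 44) = ((8 - 333) - 7036) + √33 = (-325 - 7036) + √33 = -7361 + √33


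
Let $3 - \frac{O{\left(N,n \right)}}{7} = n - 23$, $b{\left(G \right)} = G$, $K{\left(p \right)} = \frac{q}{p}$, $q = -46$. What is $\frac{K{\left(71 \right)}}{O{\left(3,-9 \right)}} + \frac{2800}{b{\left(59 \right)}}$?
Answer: $\frac{48703286}{1026305} \approx 47.455$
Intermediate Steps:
$K{\left(p \right)} = - \frac{46}{p}$
$O{\left(N,n \right)} = 182 - 7 n$ ($O{\left(N,n \right)} = 21 - 7 \left(n - 23\right) = 21 - 7 \left(-23 + n\right) = 21 - \left(-161 + 7 n\right) = 182 - 7 n$)
$\frac{K{\left(71 \right)}}{O{\left(3,-9 \right)}} + \frac{2800}{b{\left(59 \right)}} = \frac{\left(-46\right) \frac{1}{71}}{182 - -63} + \frac{2800}{59} = \frac{\left(-46\right) \frac{1}{71}}{182 + 63} + 2800 \cdot \frac{1}{59} = - \frac{46}{71 \cdot 245} + \frac{2800}{59} = \left(- \frac{46}{71}\right) \frac{1}{245} + \frac{2800}{59} = - \frac{46}{17395} + \frac{2800}{59} = \frac{48703286}{1026305}$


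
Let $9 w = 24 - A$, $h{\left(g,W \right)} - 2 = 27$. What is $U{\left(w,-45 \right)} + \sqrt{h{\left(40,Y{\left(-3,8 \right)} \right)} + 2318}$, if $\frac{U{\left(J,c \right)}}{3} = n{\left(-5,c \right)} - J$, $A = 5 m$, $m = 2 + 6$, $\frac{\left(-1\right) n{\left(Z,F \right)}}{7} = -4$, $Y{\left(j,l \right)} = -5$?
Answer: $\frac{268}{3} + \sqrt{2347} \approx 137.78$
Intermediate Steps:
$n{\left(Z,F \right)} = 28$ ($n{\left(Z,F \right)} = \left(-7\right) \left(-4\right) = 28$)
$h{\left(g,W \right)} = 29$ ($h{\left(g,W \right)} = 2 + 27 = 29$)
$m = 8$
$A = 40$ ($A = 5 \cdot 8 = 40$)
$w = - \frac{16}{9}$ ($w = \frac{24 - 40}{9} = \frac{1}{9} \left(-16\right) = - \frac{16}{9} \approx -1.7778$)
$U{\left(J,c \right)} = 84 - 3 J$ ($U{\left(J,c \right)} = 3 \left(28 - J\right) = 84 - 3 J$)
$U{\left(w,-45 \right)} + \sqrt{h{\left(40,Y{\left(-3,8 \right)} \right)} + 2318} = \left(84 - - \frac{16}{3}\right) + \sqrt{29 + 2318} = \left(84 + \frac{16}{3}\right) + \sqrt{2347} = \frac{268}{3} + \sqrt{2347}$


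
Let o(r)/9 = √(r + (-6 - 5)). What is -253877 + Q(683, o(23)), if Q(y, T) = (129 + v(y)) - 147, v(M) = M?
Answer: -253212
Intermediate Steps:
o(r) = 9*√(-11 + r) (o(r) = 9*√(r + (-6 - 5)) = 9*√(r - 11) = 9*√(-11 + r))
Q(y, T) = -18 + y (Q(y, T) = (129 + y) - 147 = -18 + y)
-253877 + Q(683, o(23)) = -253877 + (-18 + 683) = -253877 + 665 = -253212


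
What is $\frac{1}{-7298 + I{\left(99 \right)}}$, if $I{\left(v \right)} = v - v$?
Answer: $- \frac{1}{7298} \approx -0.00013702$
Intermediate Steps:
$I{\left(v \right)} = 0$
$\frac{1}{-7298 + I{\left(99 \right)}} = \frac{1}{-7298 + 0} = \frac{1}{-7298} = - \frac{1}{7298}$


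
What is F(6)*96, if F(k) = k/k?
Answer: 96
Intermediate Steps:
F(k) = 1
F(6)*96 = 1*96 = 96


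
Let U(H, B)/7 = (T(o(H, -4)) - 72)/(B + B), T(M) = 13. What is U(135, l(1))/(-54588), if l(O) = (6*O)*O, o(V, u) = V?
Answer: 413/655056 ≈ 0.00063048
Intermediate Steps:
l(O) = 6*O²
U(H, B) = -413/(2*B) (U(H, B) = 7*((13 - 72)/(B + B)) = 7*(-59*1/(2*B)) = 7*(-59/(2*B)) = -413/(2*B))
U(135, l(1))/(-54588) = -413/(2*(6*1²))/(-54588) = -413/(2*(6*1))*(-1/54588) = -413/2/6*(-1/54588) = -413/2*⅙*(-1/54588) = -413/12*(-1/54588) = 413/655056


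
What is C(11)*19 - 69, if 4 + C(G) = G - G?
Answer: -145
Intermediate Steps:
C(G) = -4 (C(G) = -4 + (G - G) = -4 + 0 = -4)
C(11)*19 - 69 = -4*19 - 69 = -76 - 69 = -145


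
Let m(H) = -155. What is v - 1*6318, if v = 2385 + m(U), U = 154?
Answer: -4088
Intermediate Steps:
v = 2230 (v = 2385 - 155 = 2230)
v - 1*6318 = 2230 - 1*6318 = 2230 - 6318 = -4088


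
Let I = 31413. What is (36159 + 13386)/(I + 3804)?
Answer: 5505/3913 ≈ 1.4068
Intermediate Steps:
(36159 + 13386)/(I + 3804) = (36159 + 13386)/(31413 + 3804) = 49545/35217 = 49545*(1/35217) = 5505/3913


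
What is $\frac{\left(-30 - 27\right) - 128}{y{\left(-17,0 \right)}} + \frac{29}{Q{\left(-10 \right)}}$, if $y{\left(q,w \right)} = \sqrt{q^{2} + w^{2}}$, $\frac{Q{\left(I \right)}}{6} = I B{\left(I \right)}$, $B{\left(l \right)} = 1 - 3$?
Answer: $- \frac{21707}{2040} \approx -10.641$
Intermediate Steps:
$B{\left(l \right)} = -2$ ($B{\left(l \right)} = 1 - 3 = -2$)
$Q{\left(I \right)} = - 12 I$ ($Q{\left(I \right)} = 6 I \left(-2\right) = 6 \left(- 2 I\right) = - 12 I$)
$\frac{\left(-30 - 27\right) - 128}{y{\left(-17,0 \right)}} + \frac{29}{Q{\left(-10 \right)}} = \frac{\left(-30 - 27\right) - 128}{\sqrt{\left(-17\right)^{2} + 0^{2}}} + \frac{29}{\left(-12\right) \left(-10\right)} = \frac{-57 - 128}{\sqrt{289 + 0}} + \frac{29}{120} = - \frac{185}{\sqrt{289}} + 29 \cdot \frac{1}{120} = - \frac{185}{17} + \frac{29}{120} = - \frac{21707}{2040}$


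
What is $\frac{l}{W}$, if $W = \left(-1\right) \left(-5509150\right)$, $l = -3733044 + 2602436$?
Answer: $- \frac{565304}{2754575} \approx -0.20522$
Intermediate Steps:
$l = -1130608$
$W = 5509150$
$\frac{l}{W} = - \frac{1130608}{5509150} = \left(-1130608\right) \frac{1}{5509150} = - \frac{565304}{2754575}$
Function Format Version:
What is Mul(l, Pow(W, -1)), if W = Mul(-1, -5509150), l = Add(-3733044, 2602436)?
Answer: Rational(-565304, 2754575) ≈ -0.20522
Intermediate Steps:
l = -1130608
W = 5509150
Mul(l, Pow(W, -1)) = Mul(-1130608, Pow(5509150, -1)) = Mul(-1130608, Rational(1, 5509150)) = Rational(-565304, 2754575)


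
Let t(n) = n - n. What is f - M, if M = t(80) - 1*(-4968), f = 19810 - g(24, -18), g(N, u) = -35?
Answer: 14877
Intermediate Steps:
t(n) = 0
f = 19845 (f = 19810 - 1*(-35) = 19810 + 35 = 19845)
M = 4968 (M = 0 - 1*(-4968) = 0 + 4968 = 4968)
f - M = 19845 - 1*4968 = 19845 - 4968 = 14877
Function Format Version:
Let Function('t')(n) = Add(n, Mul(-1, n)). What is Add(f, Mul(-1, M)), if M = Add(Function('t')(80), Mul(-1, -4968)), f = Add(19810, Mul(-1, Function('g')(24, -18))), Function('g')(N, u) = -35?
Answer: 14877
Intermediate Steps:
Function('t')(n) = 0
f = 19845 (f = Add(19810, Mul(-1, -35)) = Add(19810, 35) = 19845)
M = 4968 (M = Add(0, Mul(-1, -4968)) = Add(0, 4968) = 4968)
Add(f, Mul(-1, M)) = Add(19845, Mul(-1, 4968)) = Add(19845, -4968) = 14877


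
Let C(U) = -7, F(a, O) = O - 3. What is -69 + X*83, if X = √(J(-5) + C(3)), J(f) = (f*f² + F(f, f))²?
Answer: -69 + 83*√17682 ≈ 10968.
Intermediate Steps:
F(a, O) = -3 + O
J(f) = (-3 + f + f³)² (J(f) = (f*f² + (-3 + f))² = (f³ + (-3 + f))² = (-3 + f + f³)²)
X = √17682 (X = √((-3 - 5 + (-5)³)² - 7) = √((-3 - 5 - 125)² - 7) = √((-133)² - 7) = √(17689 - 7) = √17682 ≈ 132.97)
-69 + X*83 = -69 + √17682*83 = -69 + 83*√17682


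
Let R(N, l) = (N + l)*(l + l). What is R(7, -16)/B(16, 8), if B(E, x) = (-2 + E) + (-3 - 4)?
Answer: 288/7 ≈ 41.143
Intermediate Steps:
B(E, x) = -9 + E (B(E, x) = (-2 + E) - 7 = -9 + E)
R(N, l) = 2*l*(N + l) (R(N, l) = (N + l)*(2*l) = 2*l*(N + l))
R(7, -16)/B(16, 8) = (2*(-16)*(7 - 16))/(-9 + 16) = (2*(-16)*(-9))/7 = 288*(1/7) = 288/7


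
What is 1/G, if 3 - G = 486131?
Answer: -1/486128 ≈ -2.0571e-6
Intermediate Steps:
G = -486128 (G = 3 - 1*486131 = 3 - 486131 = -486128)
1/G = 1/(-486128) = -1/486128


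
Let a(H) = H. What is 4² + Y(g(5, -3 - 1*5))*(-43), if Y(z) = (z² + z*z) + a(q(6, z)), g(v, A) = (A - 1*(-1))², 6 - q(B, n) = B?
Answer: -206470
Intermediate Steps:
q(B, n) = 6 - B
g(v, A) = (1 + A)² (g(v, A) = (A + 1)² = (1 + A)²)
Y(z) = 2*z² (Y(z) = (z² + z*z) + (6 - 1*6) = (z² + z²) + (6 - 6) = 2*z² + 0 = 2*z²)
4² + Y(g(5, -3 - 1*5))*(-43) = 4² + (2*((1 + (-3 - 1*5))²)²)*(-43) = 16 + (2*((1 + (-3 - 5))²)²)*(-43) = 16 + (2*((1 - 8)²)²)*(-43) = 16 + (2*((-7)²)²)*(-43) = 16 + (2*49²)*(-43) = 16 + (2*2401)*(-43) = 16 + 4802*(-43) = 16 - 206486 = -206470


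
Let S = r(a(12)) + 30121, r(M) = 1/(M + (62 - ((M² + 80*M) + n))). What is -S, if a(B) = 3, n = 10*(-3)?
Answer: -4638633/154 ≈ -30121.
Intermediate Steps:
n = -30
r(M) = 1/(92 - M² - 79*M) (r(M) = 1/(M + (62 - ((M² + 80*M) - 30))) = 1/(M + (62 - (-30 + M² + 80*M))) = 1/(M + (62 + (30 - M² - 80*M))) = 1/(M + (92 - M² - 80*M)) = 1/(92 - M² - 79*M))
S = 4638633/154 (S = -1/(-92 + 3² + 79*3) + 30121 = -1/(-92 + 9 + 237) + 30121 = -1/154 + 30121 = 4638633/154 ≈ 30121.)
-S = -1*4638633/154 = -4638633/154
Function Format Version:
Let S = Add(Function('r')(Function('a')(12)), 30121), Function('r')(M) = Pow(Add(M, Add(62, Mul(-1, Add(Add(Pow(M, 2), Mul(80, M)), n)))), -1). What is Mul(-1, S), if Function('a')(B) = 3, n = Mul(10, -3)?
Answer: Rational(-4638633, 154) ≈ -30121.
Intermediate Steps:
n = -30
Function('r')(M) = Pow(Add(92, Mul(-1, Pow(M, 2)), Mul(-79, M)), -1) (Function('r')(M) = Pow(Add(M, Add(62, Mul(-1, Add(Add(Pow(M, 2), Mul(80, M)), -30)))), -1) = Pow(Add(M, Add(62, Mul(-1, Add(-30, Pow(M, 2), Mul(80, M))))), -1) = Pow(Add(M, Add(62, Add(30, Mul(-1, Pow(M, 2)), Mul(-80, M)))), -1) = Pow(Add(M, Add(92, Mul(-1, Pow(M, 2)), Mul(-80, M))), -1) = Pow(Add(92, Mul(-1, Pow(M, 2)), Mul(-79, M)), -1))
S = Rational(4638633, 154) (S = Add(Mul(-1, Pow(Add(-92, Pow(3, 2), Mul(79, 3)), -1)), 30121) = Add(Mul(-1, Pow(Add(-92, 9, 237), -1)), 30121) = Add(Mul(-1, Pow(154, -1)), 30121) = Add(Mul(-1, Rational(1, 154)), 30121) = Add(Rational(-1, 154), 30121) = Rational(4638633, 154) ≈ 30121.)
Mul(-1, S) = Mul(-1, Rational(4638633, 154)) = Rational(-4638633, 154)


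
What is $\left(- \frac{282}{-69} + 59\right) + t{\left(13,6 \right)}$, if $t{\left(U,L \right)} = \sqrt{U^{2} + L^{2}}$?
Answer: $\frac{1451}{23} + \sqrt{205} \approx 77.405$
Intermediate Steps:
$t{\left(U,L \right)} = \sqrt{L^{2} + U^{2}}$
$\left(- \frac{282}{-69} + 59\right) + t{\left(13,6 \right)} = \left(- \frac{282}{-69} + 59\right) + \sqrt{6^{2} + 13^{2}} = \left(\left(-282\right) \left(- \frac{1}{69}\right) + 59\right) + \sqrt{36 + 169} = \left(\frac{94}{23} + 59\right) + \sqrt{205} = \frac{1451}{23} + \sqrt{205}$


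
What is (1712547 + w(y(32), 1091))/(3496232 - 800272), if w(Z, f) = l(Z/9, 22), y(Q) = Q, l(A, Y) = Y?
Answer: 1712569/2695960 ≈ 0.63523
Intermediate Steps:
w(Z, f) = 22
(1712547 + w(y(32), 1091))/(3496232 - 800272) = (1712547 + 22)/(3496232 - 800272) = 1712569/2695960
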